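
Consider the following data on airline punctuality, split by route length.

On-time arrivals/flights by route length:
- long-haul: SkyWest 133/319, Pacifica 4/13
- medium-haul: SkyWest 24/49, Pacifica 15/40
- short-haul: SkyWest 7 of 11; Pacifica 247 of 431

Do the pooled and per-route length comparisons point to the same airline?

Long-haul: SkyWest 133/319 = 41.7%, Pacifica 4/13 = 30.8% → SkyWest
Medium-haul: SkyWest 24/49 = 49.0%, Pacifica 15/40 = 37.5% → SkyWest
Short-haul: SkyWest 7/11 = 63.6%, Pacifica 247/431 = 57.3% → SkyWest
Overall: SkyWest 164/379 = 43.3%, Pacifica 266/484 = 55.0% → Pacifica
SkyWest wins each route group but Pacifica wins overall — the comparison reverses. SkyWest's flights skew toward long-haul, which has a lower base rate.

No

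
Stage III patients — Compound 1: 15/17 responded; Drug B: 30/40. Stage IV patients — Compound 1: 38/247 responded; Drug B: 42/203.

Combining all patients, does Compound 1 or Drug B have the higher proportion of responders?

Drug B

Stage III: Compound 1 15/17 = 88.2%, Drug B 30/40 = 75.0% → Compound 1
Stage IV: Compound 1 38/247 = 15.4%, Drug B 42/203 = 20.7% → Drug B
Overall: Compound 1 53/264 = 20.1%, Drug B 72/243 = 29.6% → Drug B
(Neither sweeps every disease group, but Drug B has the higher pooled rate.)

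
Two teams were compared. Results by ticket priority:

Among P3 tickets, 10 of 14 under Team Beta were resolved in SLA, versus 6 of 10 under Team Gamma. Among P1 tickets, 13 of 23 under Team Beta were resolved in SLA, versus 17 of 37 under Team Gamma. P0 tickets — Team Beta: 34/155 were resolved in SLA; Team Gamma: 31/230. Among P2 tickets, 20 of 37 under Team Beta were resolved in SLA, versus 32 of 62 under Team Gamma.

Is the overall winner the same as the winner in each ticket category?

P3: Team Beta 10/14 = 71.4%, Team Gamma 6/10 = 60.0% → Team Beta
P1: Team Beta 13/23 = 56.5%, Team Gamma 17/37 = 45.9% → Team Beta
P0: Team Beta 34/155 = 21.9%, Team Gamma 31/230 = 13.5% → Team Beta
P2: Team Beta 20/37 = 54.1%, Team Gamma 32/62 = 51.6% → Team Beta
Overall: Team Beta 77/229 = 33.6%, Team Gamma 86/339 = 25.4% → Team Beta
Team Beta wins overall and in every ticket group — no reversal.

Yes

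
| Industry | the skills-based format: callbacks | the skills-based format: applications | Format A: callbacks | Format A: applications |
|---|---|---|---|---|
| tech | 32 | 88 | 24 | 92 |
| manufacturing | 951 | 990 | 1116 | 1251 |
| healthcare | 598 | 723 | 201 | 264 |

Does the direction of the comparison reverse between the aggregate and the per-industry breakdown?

No

Tech: the skills-based format 32/88 = 36.4%, Format A 24/92 = 26.1% → the skills-based format
Manufacturing: the skills-based format 951/990 = 96.1%, Format A 1116/1251 = 89.2% → the skills-based format
Healthcare: the skills-based format 598/723 = 82.7%, Format A 201/264 = 76.1% → the skills-based format
Overall: the skills-based format 1581/1801 = 87.8%, Format A 1341/1607 = 83.4% → the skills-based format
The skills-based format wins overall and in every industry group — no reversal.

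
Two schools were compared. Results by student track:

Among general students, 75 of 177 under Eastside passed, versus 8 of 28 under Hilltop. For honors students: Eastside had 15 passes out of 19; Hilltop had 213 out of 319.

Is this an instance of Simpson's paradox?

Yes

General: Eastside 75/177 = 42.4%, Hilltop 8/28 = 28.6% → Eastside
Honors: Eastside 15/19 = 78.9%, Hilltop 213/319 = 66.8% → Eastside
Overall: Eastside 90/196 = 45.9%, Hilltop 221/347 = 63.7% → Hilltop
Eastside wins each student group but Hilltop wins overall — the comparison reverses. Eastside's students skew toward general, which has a lower base rate.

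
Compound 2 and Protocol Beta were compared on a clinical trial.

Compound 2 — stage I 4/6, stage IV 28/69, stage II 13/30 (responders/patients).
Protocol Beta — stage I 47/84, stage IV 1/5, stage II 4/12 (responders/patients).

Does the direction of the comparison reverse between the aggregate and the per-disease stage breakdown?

Stage I: Compound 2 4/6 = 66.7%, Protocol Beta 47/84 = 56.0% → Compound 2
Stage IV: Compound 2 28/69 = 40.6%, Protocol Beta 1/5 = 20.0% → Compound 2
Stage II: Compound 2 13/30 = 43.3%, Protocol Beta 4/12 = 33.3% → Compound 2
Overall: Compound 2 45/105 = 42.9%, Protocol Beta 52/101 = 51.5% → Protocol Beta
Compound 2 wins each disease group but Protocol Beta wins overall — the comparison reverses. Compound 2's patients skew toward stage IV, which has a lower base rate.

Yes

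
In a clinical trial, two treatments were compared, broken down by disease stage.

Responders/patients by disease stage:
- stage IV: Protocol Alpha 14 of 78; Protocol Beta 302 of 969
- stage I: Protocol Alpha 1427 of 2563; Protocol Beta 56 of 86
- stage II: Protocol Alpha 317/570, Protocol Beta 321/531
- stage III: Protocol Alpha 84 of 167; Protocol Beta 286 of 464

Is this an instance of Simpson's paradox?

Yes

Stage IV: Protocol Alpha 14/78 = 17.9%, Protocol Beta 302/969 = 31.2% → Protocol Beta
Stage I: Protocol Alpha 1427/2563 = 55.7%, Protocol Beta 56/86 = 65.1% → Protocol Beta
Stage II: Protocol Alpha 317/570 = 55.6%, Protocol Beta 321/531 = 60.5% → Protocol Beta
Stage III: Protocol Alpha 84/167 = 50.3%, Protocol Beta 286/464 = 61.6% → Protocol Beta
Overall: Protocol Alpha 1842/3378 = 54.5%, Protocol Beta 965/2050 = 47.1% → Protocol Alpha
Protocol Beta wins each disease group but Protocol Alpha wins overall — the comparison reverses. Protocol Beta's patients skew toward stage IV, which has a lower base rate.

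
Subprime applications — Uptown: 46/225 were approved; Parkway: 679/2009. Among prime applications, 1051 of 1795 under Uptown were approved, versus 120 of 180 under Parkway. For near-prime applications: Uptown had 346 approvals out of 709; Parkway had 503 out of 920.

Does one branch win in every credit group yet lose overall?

Yes

Subprime: Uptown 46/225 = 20.4%, Parkway 679/2009 = 33.8% → Parkway
Prime: Uptown 1051/1795 = 58.6%, Parkway 120/180 = 66.7% → Parkway
Near-prime: Uptown 346/709 = 48.8%, Parkway 503/920 = 54.7% → Parkway
Overall: Uptown 1443/2729 = 52.9%, Parkway 1302/3109 = 41.9% → Uptown
Parkway wins each credit group but Uptown wins overall — the comparison reverses. Parkway's applications skew toward subprime, which has a lower base rate.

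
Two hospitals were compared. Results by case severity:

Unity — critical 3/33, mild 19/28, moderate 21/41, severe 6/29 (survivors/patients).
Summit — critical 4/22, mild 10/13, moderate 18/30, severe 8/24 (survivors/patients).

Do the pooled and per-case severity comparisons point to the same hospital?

Critical: Unity 3/33 = 9.1%, Summit 4/22 = 18.2% → Summit
Mild: Unity 19/28 = 67.9%, Summit 10/13 = 76.9% → Summit
Moderate: Unity 21/41 = 51.2%, Summit 18/30 = 60.0% → Summit
Severe: Unity 6/29 = 20.7%, Summit 8/24 = 33.3% → Summit
Overall: Unity 49/131 = 37.4%, Summit 40/89 = 44.9% → Summit
Summit wins overall and in every case group — no reversal.

Yes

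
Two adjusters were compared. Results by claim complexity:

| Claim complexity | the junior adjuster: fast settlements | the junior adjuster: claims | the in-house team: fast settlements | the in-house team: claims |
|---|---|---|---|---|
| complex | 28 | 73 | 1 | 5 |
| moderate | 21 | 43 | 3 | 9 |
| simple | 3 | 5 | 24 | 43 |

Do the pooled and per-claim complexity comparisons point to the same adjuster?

No

Complex: the junior adjuster 28/73 = 38.4%, the in-house team 1/5 = 20.0% → the junior adjuster
Moderate: the junior adjuster 21/43 = 48.8%, the in-house team 3/9 = 33.3% → the junior adjuster
Simple: the junior adjuster 3/5 = 60.0%, the in-house team 24/43 = 55.8% → the junior adjuster
Overall: the junior adjuster 52/121 = 43.0%, the in-house team 28/57 = 49.1% → the in-house team
The junior adjuster wins each claim group but the in-house team wins overall — the comparison reverses. The junior adjuster's claims skew toward complex, which has a lower base rate.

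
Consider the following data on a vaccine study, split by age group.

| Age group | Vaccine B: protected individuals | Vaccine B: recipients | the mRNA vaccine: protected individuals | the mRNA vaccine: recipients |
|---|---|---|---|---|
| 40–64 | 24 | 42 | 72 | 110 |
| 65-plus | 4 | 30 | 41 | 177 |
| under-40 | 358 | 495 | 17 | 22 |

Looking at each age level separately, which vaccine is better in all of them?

the mRNA vaccine

40–64: Vaccine B 24/42 = 57.1%, the mRNA vaccine 72/110 = 65.5% → the mRNA vaccine
65-plus: Vaccine B 4/30 = 13.3%, the mRNA vaccine 41/177 = 23.2% → the mRNA vaccine
Under-40: Vaccine B 358/495 = 72.3%, the mRNA vaccine 17/22 = 77.3% → the mRNA vaccine
The mRNA vaccine has the higher rate in all 3 groups.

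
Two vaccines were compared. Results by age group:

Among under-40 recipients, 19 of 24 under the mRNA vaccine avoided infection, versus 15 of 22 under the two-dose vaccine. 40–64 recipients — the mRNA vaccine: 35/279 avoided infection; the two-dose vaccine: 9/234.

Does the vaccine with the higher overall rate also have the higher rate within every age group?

Under-40: the mRNA vaccine 19/24 = 79.2%, the two-dose vaccine 15/22 = 68.2% → the mRNA vaccine
40–64: the mRNA vaccine 35/279 = 12.5%, the two-dose vaccine 9/234 = 3.8% → the mRNA vaccine
Overall: the mRNA vaccine 54/303 = 17.8%, the two-dose vaccine 24/256 = 9.4% → the mRNA vaccine
The mRNA vaccine wins overall and in every age group — no reversal.

Yes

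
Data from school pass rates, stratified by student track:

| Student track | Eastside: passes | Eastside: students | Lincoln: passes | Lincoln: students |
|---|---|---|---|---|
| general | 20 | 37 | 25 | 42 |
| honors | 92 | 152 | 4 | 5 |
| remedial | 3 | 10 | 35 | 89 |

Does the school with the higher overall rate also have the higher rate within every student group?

General: Eastside 20/37 = 54.1%, Lincoln 25/42 = 59.5% → Lincoln
Honors: Eastside 92/152 = 60.5%, Lincoln 4/5 = 80.0% → Lincoln
Remedial: Eastside 3/10 = 30.0%, Lincoln 35/89 = 39.3% → Lincoln
Overall: Eastside 115/199 = 57.8%, Lincoln 64/136 = 47.1% → Eastside
Lincoln wins each student group but Eastside wins overall — the comparison reverses. Lincoln's students skew toward remedial, which has a lower base rate.

No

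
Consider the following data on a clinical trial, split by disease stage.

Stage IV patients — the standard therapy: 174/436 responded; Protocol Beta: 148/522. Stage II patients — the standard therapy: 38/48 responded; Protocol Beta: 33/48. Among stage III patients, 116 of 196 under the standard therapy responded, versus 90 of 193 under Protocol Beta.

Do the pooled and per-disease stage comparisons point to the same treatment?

Stage IV: the standard therapy 174/436 = 39.9%, Protocol Beta 148/522 = 28.4% → the standard therapy
Stage II: the standard therapy 38/48 = 79.2%, Protocol Beta 33/48 = 68.8% → the standard therapy
Stage III: the standard therapy 116/196 = 59.2%, Protocol Beta 90/193 = 46.6% → the standard therapy
Overall: the standard therapy 328/680 = 48.2%, Protocol Beta 271/763 = 35.5% → the standard therapy
The standard therapy wins overall and in every disease group — no reversal.

Yes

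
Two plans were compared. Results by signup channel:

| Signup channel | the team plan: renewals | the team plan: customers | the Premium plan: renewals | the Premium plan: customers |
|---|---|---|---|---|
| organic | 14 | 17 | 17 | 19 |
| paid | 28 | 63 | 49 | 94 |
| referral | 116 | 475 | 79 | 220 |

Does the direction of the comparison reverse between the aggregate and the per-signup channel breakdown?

No

Organic: the team plan 14/17 = 82.4%, the Premium plan 17/19 = 89.5% → the Premium plan
Paid: the team plan 28/63 = 44.4%, the Premium plan 49/94 = 52.1% → the Premium plan
Referral: the team plan 116/475 = 24.4%, the Premium plan 79/220 = 35.9% → the Premium plan
Overall: the team plan 158/555 = 28.5%, the Premium plan 145/333 = 43.5% → the Premium plan
The Premium plan wins overall and in every signup group — no reversal.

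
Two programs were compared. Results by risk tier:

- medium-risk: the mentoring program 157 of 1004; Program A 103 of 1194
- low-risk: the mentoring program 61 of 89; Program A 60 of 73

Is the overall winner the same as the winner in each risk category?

No

Medium-risk: the mentoring program 157/1004 = 15.6%, Program A 103/1194 = 8.6% → the mentoring program
Low-risk: the mentoring program 61/89 = 68.5%, Program A 60/73 = 82.2% → Program A
Overall: the mentoring program 218/1093 = 19.9%, Program A 163/1267 = 12.9% → the mentoring program
Neither sweeps: the mentoring program wins 1 of 2 groups, Program A wins 1. The mentoring program wins overall but not every group — no Simpson reversal.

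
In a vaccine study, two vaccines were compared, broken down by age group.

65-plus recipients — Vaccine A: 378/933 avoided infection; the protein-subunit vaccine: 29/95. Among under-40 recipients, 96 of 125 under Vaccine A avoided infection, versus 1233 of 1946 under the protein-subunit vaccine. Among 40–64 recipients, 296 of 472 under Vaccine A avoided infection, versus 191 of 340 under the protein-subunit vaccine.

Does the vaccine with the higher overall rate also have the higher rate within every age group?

No

65-plus: Vaccine A 378/933 = 40.5%, the protein-subunit vaccine 29/95 = 30.5% → Vaccine A
Under-40: Vaccine A 96/125 = 76.8%, the protein-subunit vaccine 1233/1946 = 63.4% → Vaccine A
40–64: Vaccine A 296/472 = 62.7%, the protein-subunit vaccine 191/340 = 56.2% → Vaccine A
Overall: Vaccine A 770/1530 = 50.3%, the protein-subunit vaccine 1453/2381 = 61.0% → the protein-subunit vaccine
Vaccine A wins each age group but the protein-subunit vaccine wins overall — the comparison reverses. Vaccine A's recipients skew toward 65-plus, which has a lower base rate.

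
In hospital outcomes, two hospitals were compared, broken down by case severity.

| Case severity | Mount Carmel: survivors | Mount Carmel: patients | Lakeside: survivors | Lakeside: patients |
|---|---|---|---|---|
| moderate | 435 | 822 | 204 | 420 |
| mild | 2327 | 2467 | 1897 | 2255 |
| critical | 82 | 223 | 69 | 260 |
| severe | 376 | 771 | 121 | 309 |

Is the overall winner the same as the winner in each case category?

Yes

Moderate: Mount Carmel 435/822 = 52.9%, Lakeside 204/420 = 48.6% → Mount Carmel
Mild: Mount Carmel 2327/2467 = 94.3%, Lakeside 1897/2255 = 84.1% → Mount Carmel
Critical: Mount Carmel 82/223 = 36.8%, Lakeside 69/260 = 26.5% → Mount Carmel
Severe: Mount Carmel 376/771 = 48.8%, Lakeside 121/309 = 39.2% → Mount Carmel
Overall: Mount Carmel 3220/4283 = 75.2%, Lakeside 2291/3244 = 70.6% → Mount Carmel
Mount Carmel wins overall and in every case group — no reversal.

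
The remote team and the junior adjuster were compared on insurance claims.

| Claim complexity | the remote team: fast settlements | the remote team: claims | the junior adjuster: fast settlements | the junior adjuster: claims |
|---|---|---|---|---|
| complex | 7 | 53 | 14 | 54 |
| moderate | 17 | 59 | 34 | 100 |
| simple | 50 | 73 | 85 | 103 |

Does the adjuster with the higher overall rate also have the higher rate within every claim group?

Complex: the remote team 7/53 = 13.2%, the junior adjuster 14/54 = 25.9% → the junior adjuster
Moderate: the remote team 17/59 = 28.8%, the junior adjuster 34/100 = 34.0% → the junior adjuster
Simple: the remote team 50/73 = 68.5%, the junior adjuster 85/103 = 82.5% → the junior adjuster
Overall: the remote team 74/185 = 40.0%, the junior adjuster 133/257 = 51.8% → the junior adjuster
The junior adjuster wins overall and in every claim group — no reversal.

Yes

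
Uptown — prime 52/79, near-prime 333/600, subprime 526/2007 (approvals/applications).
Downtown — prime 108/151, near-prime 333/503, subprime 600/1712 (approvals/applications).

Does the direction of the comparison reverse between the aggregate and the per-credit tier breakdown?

Prime: Uptown 52/79 = 65.8%, Downtown 108/151 = 71.5% → Downtown
Near-prime: Uptown 333/600 = 55.5%, Downtown 333/503 = 66.2% → Downtown
Subprime: Uptown 526/2007 = 26.2%, Downtown 600/1712 = 35.0% → Downtown
Overall: Uptown 911/2686 = 33.9%, Downtown 1041/2366 = 44.0% → Downtown
Downtown wins overall and in every credit group — no reversal.

No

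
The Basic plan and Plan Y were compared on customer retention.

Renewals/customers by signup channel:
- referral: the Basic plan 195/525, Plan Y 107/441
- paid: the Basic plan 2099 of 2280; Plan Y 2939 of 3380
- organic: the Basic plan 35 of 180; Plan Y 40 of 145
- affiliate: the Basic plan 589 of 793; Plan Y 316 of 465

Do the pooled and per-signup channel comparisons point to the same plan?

No

Referral: the Basic plan 195/525 = 37.1%, Plan Y 107/441 = 24.3% → the Basic plan
Paid: the Basic plan 2099/2280 = 92.1%, Plan Y 2939/3380 = 87.0% → the Basic plan
Organic: the Basic plan 35/180 = 19.4%, Plan Y 40/145 = 27.6% → Plan Y
Affiliate: the Basic plan 589/793 = 74.3%, Plan Y 316/465 = 68.0% → the Basic plan
Overall: the Basic plan 2918/3778 = 77.2%, Plan Y 3402/4431 = 76.8% → the Basic plan
Neither sweeps: the Basic plan wins 3 of 4 groups, Plan Y wins 1. The Basic plan wins overall but not every group — no Simpson reversal.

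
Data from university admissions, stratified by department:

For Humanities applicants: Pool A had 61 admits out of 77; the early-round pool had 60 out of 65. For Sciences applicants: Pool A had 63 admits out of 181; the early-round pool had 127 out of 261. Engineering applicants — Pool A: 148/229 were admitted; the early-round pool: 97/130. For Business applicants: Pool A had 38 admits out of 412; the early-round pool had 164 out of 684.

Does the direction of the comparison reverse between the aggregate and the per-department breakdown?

Humanities: Pool A 61/77 = 79.2%, the early-round pool 60/65 = 92.3% → the early-round pool
Sciences: Pool A 63/181 = 34.8%, the early-round pool 127/261 = 48.7% → the early-round pool
Engineering: Pool A 148/229 = 64.6%, the early-round pool 97/130 = 74.6% → the early-round pool
Business: Pool A 38/412 = 9.2%, the early-round pool 164/684 = 24.0% → the early-round pool
Overall: Pool A 310/899 = 34.5%, the early-round pool 448/1140 = 39.3% → the early-round pool
The early-round pool wins overall and in every department group — no reversal.

No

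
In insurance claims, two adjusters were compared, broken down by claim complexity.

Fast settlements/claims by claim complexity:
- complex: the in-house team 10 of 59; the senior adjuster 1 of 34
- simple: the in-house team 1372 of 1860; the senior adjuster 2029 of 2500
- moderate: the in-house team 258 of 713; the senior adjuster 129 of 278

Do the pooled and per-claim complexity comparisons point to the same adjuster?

No

Complex: the in-house team 10/59 = 16.9%, the senior adjuster 1/34 = 2.9% → the in-house team
Simple: the in-house team 1372/1860 = 73.8%, the senior adjuster 2029/2500 = 81.2% → the senior adjuster
Moderate: the in-house team 258/713 = 36.2%, the senior adjuster 129/278 = 46.4% → the senior adjuster
Overall: the in-house team 1640/2632 = 62.3%, the senior adjuster 2159/2812 = 76.8% → the senior adjuster
Neither sweeps: the in-house team wins 1 of 3 groups, the senior adjuster wins 2. The senior adjuster wins overall but not every group — no Simpson reversal.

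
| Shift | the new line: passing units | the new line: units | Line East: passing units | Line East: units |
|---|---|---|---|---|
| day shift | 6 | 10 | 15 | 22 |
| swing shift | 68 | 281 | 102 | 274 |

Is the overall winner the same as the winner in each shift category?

Yes

Day shift: the new line 6/10 = 60.0%, Line East 15/22 = 68.2% → Line East
Swing shift: the new line 68/281 = 24.2%, Line East 102/274 = 37.2% → Line East
Overall: the new line 74/291 = 25.4%, Line East 117/296 = 39.5% → Line East
Line East wins overall and in every shift group — no reversal.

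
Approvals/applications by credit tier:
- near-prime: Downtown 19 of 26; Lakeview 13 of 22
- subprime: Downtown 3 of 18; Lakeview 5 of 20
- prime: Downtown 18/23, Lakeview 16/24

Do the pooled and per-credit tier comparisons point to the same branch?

Near-prime: Downtown 19/26 = 73.1%, Lakeview 13/22 = 59.1% → Downtown
Subprime: Downtown 3/18 = 16.7%, Lakeview 5/20 = 25.0% → Lakeview
Prime: Downtown 18/23 = 78.3%, Lakeview 16/24 = 66.7% → Downtown
Overall: Downtown 40/67 = 59.7%, Lakeview 34/66 = 51.5% → Downtown
Neither sweeps: Downtown wins 2 of 3 groups, Lakeview wins 1. Downtown wins overall but not every group — no Simpson reversal.

No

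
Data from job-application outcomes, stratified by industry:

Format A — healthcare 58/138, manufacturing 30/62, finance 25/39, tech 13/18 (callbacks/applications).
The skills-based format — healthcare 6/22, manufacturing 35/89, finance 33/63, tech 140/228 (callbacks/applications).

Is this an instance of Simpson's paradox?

Yes

Healthcare: Format A 58/138 = 42.0%, the skills-based format 6/22 = 27.3% → Format A
Manufacturing: Format A 30/62 = 48.4%, the skills-based format 35/89 = 39.3% → Format A
Finance: Format A 25/39 = 64.1%, the skills-based format 33/63 = 52.4% → Format A
Tech: Format A 13/18 = 72.2%, the skills-based format 140/228 = 61.4% → Format A
Overall: Format A 126/257 = 49.0%, the skills-based format 214/402 = 53.2% → the skills-based format
Format A wins each industry group but the skills-based format wins overall — the comparison reverses. Format A's applications skew toward healthcare, which has a lower base rate.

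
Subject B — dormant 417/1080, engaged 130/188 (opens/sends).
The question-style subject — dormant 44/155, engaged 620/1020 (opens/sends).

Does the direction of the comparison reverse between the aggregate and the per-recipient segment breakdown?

Dormant: Subject B 417/1080 = 38.6%, the question-style subject 44/155 = 28.4% → Subject B
Engaged: Subject B 130/188 = 69.1%, the question-style subject 620/1020 = 60.8% → Subject B
Overall: Subject B 547/1268 = 43.1%, the question-style subject 664/1175 = 56.5% → the question-style subject
Subject B wins each recipient group but the question-style subject wins overall — the comparison reverses. Subject B's sends skew toward dormant, which has a lower base rate.

Yes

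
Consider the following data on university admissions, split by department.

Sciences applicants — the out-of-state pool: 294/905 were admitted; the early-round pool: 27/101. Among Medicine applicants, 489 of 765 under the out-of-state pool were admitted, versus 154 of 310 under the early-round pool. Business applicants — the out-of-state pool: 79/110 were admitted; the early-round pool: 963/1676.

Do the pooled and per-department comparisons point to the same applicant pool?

No

Sciences: the out-of-state pool 294/905 = 32.5%, the early-round pool 27/101 = 26.7% → the out-of-state pool
Medicine: the out-of-state pool 489/765 = 63.9%, the early-round pool 154/310 = 49.7% → the out-of-state pool
Business: the out-of-state pool 79/110 = 71.8%, the early-round pool 963/1676 = 57.5% → the out-of-state pool
Overall: the out-of-state pool 862/1780 = 48.4%, the early-round pool 1144/2087 = 54.8% → the early-round pool
The out-of-state pool wins each department group but the early-round pool wins overall — the comparison reverses. The out-of-state pool's applicants skew toward Sciences, which has a lower base rate.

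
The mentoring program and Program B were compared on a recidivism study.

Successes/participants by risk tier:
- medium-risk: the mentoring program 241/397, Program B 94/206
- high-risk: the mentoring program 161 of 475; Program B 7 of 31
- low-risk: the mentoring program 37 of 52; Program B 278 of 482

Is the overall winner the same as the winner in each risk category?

No

Medium-risk: the mentoring program 241/397 = 60.7%, Program B 94/206 = 45.6% → the mentoring program
High-risk: the mentoring program 161/475 = 33.9%, Program B 7/31 = 22.6% → the mentoring program
Low-risk: the mentoring program 37/52 = 71.2%, Program B 278/482 = 57.7% → the mentoring program
Overall: the mentoring program 439/924 = 47.5%, Program B 379/719 = 52.7% → Program B
The mentoring program wins each risk group but Program B wins overall — the comparison reverses. The mentoring program's participants skew toward high-risk, which has a lower base rate.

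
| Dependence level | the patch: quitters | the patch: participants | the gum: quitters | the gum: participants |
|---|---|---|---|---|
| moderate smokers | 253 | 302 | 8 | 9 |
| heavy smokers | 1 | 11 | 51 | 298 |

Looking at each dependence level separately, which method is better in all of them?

Moderate smokers: the patch 253/302 = 83.8%, the gum 8/9 = 88.9% → the gum
Heavy smokers: the patch 1/11 = 9.1%, the gum 51/298 = 17.1% → the gum
The gum has the higher rate in both groups.

the gum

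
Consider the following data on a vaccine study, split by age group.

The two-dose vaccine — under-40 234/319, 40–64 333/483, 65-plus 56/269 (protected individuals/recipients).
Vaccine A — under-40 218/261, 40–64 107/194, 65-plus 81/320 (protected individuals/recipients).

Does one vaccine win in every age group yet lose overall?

Under-40: the two-dose vaccine 234/319 = 73.4%, Vaccine A 218/261 = 83.5% → Vaccine A
40–64: the two-dose vaccine 333/483 = 68.9%, Vaccine A 107/194 = 55.2% → the two-dose vaccine
65-plus: the two-dose vaccine 56/269 = 20.8%, Vaccine A 81/320 = 25.3% → Vaccine A
Overall: the two-dose vaccine 623/1071 = 58.2%, Vaccine A 406/775 = 52.4% → the two-dose vaccine
Neither sweeps: the two-dose vaccine wins 1 of 3 groups, Vaccine A wins 2. The two-dose vaccine wins overall but not every group — no Simpson reversal.

No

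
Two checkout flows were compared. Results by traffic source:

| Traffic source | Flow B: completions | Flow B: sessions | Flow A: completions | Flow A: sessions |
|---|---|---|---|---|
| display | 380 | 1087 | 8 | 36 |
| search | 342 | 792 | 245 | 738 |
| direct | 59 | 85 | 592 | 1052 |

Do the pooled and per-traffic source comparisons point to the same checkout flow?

No

Display: Flow B 380/1087 = 35.0%, Flow A 8/36 = 22.2% → Flow B
Search: Flow B 342/792 = 43.2%, Flow A 245/738 = 33.2% → Flow B
Direct: Flow B 59/85 = 69.4%, Flow A 592/1052 = 56.3% → Flow B
Overall: Flow B 781/1964 = 39.8%, Flow A 845/1826 = 46.3% → Flow A
Flow B wins each traffic group but Flow A wins overall — the comparison reverses. Flow B's sessions skew toward display, which has a lower base rate.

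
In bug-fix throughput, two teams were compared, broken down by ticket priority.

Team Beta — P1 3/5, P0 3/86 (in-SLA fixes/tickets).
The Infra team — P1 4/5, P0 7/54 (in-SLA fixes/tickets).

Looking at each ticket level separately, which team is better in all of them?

the Infra team

P1: Team Beta 3/5 = 60.0%, the Infra team 4/5 = 80.0% → the Infra team
P0: Team Beta 3/86 = 3.5%, the Infra team 7/54 = 13.0% → the Infra team
The Infra team has the higher rate in both groups.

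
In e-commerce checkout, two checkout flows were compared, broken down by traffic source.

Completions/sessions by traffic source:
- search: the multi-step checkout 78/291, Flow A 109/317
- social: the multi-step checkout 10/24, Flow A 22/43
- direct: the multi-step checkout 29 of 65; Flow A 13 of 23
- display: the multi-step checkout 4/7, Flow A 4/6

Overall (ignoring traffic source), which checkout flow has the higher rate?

Flow A

Search: the multi-step checkout 78/291 = 26.8%, Flow A 109/317 = 34.4% → Flow A
Social: the multi-step checkout 10/24 = 41.7%, Flow A 22/43 = 51.2% → Flow A
Direct: the multi-step checkout 29/65 = 44.6%, Flow A 13/23 = 56.5% → Flow A
Display: the multi-step checkout 4/7 = 57.1%, Flow A 4/6 = 66.7% → Flow A
Overall: the multi-step checkout 121/387 = 31.3%, Flow A 148/389 = 38.0% → Flow A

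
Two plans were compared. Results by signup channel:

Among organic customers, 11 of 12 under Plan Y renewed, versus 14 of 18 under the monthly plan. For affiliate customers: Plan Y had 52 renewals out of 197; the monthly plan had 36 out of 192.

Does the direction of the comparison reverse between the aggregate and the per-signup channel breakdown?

No

Organic: Plan Y 11/12 = 91.7%, the monthly plan 14/18 = 77.8% → Plan Y
Affiliate: Plan Y 52/197 = 26.4%, the monthly plan 36/192 = 18.8% → Plan Y
Overall: Plan Y 63/209 = 30.1%, the monthly plan 50/210 = 23.8% → Plan Y
Plan Y wins overall and in every signup group — no reversal.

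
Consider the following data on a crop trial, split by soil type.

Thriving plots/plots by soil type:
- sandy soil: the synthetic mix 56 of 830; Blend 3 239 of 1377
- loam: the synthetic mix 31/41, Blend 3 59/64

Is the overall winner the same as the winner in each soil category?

Sandy soil: the synthetic mix 56/830 = 6.7%, Blend 3 239/1377 = 17.4% → Blend 3
Loam: the synthetic mix 31/41 = 75.6%, Blend 3 59/64 = 92.2% → Blend 3
Overall: the synthetic mix 87/871 = 10.0%, Blend 3 298/1441 = 20.7% → Blend 3
Blend 3 wins overall and in every soil group — no reversal.

Yes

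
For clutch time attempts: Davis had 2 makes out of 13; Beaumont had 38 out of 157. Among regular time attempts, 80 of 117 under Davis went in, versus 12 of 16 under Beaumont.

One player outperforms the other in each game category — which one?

Clutch time: Davis 2/13 = 15.4%, Beaumont 38/157 = 24.2% → Beaumont
Regular time: Davis 80/117 = 68.4%, Beaumont 12/16 = 75.0% → Beaumont
Beaumont has the higher rate in both groups.

Beaumont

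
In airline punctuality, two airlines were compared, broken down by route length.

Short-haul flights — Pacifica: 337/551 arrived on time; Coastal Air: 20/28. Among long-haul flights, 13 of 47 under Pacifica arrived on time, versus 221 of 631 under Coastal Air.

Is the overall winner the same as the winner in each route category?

Short-haul: Pacifica 337/551 = 61.2%, Coastal Air 20/28 = 71.4% → Coastal Air
Long-haul: Pacifica 13/47 = 27.7%, Coastal Air 221/631 = 35.0% → Coastal Air
Overall: Pacifica 350/598 = 58.5%, Coastal Air 241/659 = 36.6% → Pacifica
Coastal Air wins each route group but Pacifica wins overall — the comparison reverses. Coastal Air's flights skew toward long-haul, which has a lower base rate.

No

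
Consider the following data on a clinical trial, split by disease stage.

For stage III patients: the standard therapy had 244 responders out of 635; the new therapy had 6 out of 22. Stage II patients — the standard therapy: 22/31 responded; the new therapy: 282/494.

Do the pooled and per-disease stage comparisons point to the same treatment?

No

Stage III: the standard therapy 244/635 = 38.4%, the new therapy 6/22 = 27.3% → the standard therapy
Stage II: the standard therapy 22/31 = 71.0%, the new therapy 282/494 = 57.1% → the standard therapy
Overall: the standard therapy 266/666 = 39.9%, the new therapy 288/516 = 55.8% → the new therapy
The standard therapy wins each disease group but the new therapy wins overall — the comparison reverses. The standard therapy's patients skew toward stage III, which has a lower base rate.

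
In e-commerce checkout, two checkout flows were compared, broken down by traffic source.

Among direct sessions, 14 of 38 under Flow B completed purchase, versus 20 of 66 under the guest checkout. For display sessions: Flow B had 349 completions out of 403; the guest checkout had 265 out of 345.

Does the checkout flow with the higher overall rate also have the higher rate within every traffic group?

Direct: Flow B 14/38 = 36.8%, the guest checkout 20/66 = 30.3% → Flow B
Display: Flow B 349/403 = 86.6%, the guest checkout 265/345 = 76.8% → Flow B
Overall: Flow B 363/441 = 82.3%, the guest checkout 285/411 = 69.3% → Flow B
Flow B wins overall and in every traffic group — no reversal.

Yes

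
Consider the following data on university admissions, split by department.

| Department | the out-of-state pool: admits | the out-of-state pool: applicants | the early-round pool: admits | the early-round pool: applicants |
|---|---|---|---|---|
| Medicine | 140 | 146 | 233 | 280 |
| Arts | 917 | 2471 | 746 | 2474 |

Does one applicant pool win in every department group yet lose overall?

Medicine: the out-of-state pool 140/146 = 95.9%, the early-round pool 233/280 = 83.2% → the out-of-state pool
Arts: the out-of-state pool 917/2471 = 37.1%, the early-round pool 746/2474 = 30.2% → the out-of-state pool
Overall: the out-of-state pool 1057/2617 = 40.4%, the early-round pool 979/2754 = 35.5% → the out-of-state pool
The out-of-state pool wins overall and in every department group — no reversal.

No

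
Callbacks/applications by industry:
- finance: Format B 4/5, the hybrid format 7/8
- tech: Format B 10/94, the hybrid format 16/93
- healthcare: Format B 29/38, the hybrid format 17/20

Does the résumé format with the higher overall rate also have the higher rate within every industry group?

Finance: Format B 4/5 = 80.0%, the hybrid format 7/8 = 87.5% → the hybrid format
Tech: Format B 10/94 = 10.6%, the hybrid format 16/93 = 17.2% → the hybrid format
Healthcare: Format B 29/38 = 76.3%, the hybrid format 17/20 = 85.0% → the hybrid format
Overall: Format B 43/137 = 31.4%, the hybrid format 40/121 = 33.1% → the hybrid format
The hybrid format wins overall and in every industry group — no reversal.

Yes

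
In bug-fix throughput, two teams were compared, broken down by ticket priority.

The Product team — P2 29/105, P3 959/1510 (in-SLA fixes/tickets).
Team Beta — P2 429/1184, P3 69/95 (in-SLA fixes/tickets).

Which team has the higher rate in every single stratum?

Team Beta

P2: the Product team 29/105 = 27.6%, Team Beta 429/1184 = 36.2% → Team Beta
P3: the Product team 959/1510 = 63.5%, Team Beta 69/95 = 72.6% → Team Beta
Team Beta has the higher rate in both groups.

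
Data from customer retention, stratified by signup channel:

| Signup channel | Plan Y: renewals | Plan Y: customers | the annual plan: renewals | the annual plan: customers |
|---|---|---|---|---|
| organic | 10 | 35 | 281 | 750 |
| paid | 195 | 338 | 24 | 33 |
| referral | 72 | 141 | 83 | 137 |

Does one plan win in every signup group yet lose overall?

Yes

Organic: Plan Y 10/35 = 28.6%, the annual plan 281/750 = 37.5% → the annual plan
Paid: Plan Y 195/338 = 57.7%, the annual plan 24/33 = 72.7% → the annual plan
Referral: Plan Y 72/141 = 51.1%, the annual plan 83/137 = 60.6% → the annual plan
Overall: Plan Y 277/514 = 53.9%, the annual plan 388/920 = 42.2% → Plan Y
The annual plan wins each signup group but Plan Y wins overall — the comparison reverses. The annual plan's customers skew toward organic, which has a lower base rate.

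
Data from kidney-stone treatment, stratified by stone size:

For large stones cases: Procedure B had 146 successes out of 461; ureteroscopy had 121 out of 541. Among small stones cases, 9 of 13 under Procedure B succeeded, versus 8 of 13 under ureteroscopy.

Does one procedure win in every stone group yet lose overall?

Large stones: Procedure B 146/461 = 31.7%, ureteroscopy 121/541 = 22.4% → Procedure B
Small stones: Procedure B 9/13 = 69.2%, ureteroscopy 8/13 = 61.5% → Procedure B
Overall: Procedure B 155/474 = 32.7%, ureteroscopy 129/554 = 23.3% → Procedure B
Procedure B wins overall and in every stone group — no reversal.

No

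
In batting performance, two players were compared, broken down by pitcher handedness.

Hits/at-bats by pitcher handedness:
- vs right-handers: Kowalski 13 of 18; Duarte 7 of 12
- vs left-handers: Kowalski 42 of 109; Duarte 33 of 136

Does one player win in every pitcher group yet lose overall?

Vs right-handers: Kowalski 13/18 = 72.2%, Duarte 7/12 = 58.3% → Kowalski
Vs left-handers: Kowalski 42/109 = 38.5%, Duarte 33/136 = 24.3% → Kowalski
Overall: Kowalski 55/127 = 43.3%, Duarte 40/148 = 27.0% → Kowalski
Kowalski wins overall and in every pitcher group — no reversal.

No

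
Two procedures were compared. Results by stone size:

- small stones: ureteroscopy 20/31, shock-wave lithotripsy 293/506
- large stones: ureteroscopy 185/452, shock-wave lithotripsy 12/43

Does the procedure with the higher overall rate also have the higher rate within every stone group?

No

Small stones: ureteroscopy 20/31 = 64.5%, shock-wave lithotripsy 293/506 = 57.9% → ureteroscopy
Large stones: ureteroscopy 185/452 = 40.9%, shock-wave lithotripsy 12/43 = 27.9% → ureteroscopy
Overall: ureteroscopy 205/483 = 42.4%, shock-wave lithotripsy 305/549 = 55.6% → shock-wave lithotripsy
Ureteroscopy wins each stone group but shock-wave lithotripsy wins overall — the comparison reverses. Ureteroscopy's cases skew toward large stones, which has a lower base rate.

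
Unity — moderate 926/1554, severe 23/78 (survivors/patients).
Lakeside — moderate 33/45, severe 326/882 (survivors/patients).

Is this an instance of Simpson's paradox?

Yes

Moderate: Unity 926/1554 = 59.6%, Lakeside 33/45 = 73.3% → Lakeside
Severe: Unity 23/78 = 29.5%, Lakeside 326/882 = 37.0% → Lakeside
Overall: Unity 949/1632 = 58.1%, Lakeside 359/927 = 38.7% → Unity
Lakeside wins each case group but Unity wins overall — the comparison reverses. Lakeside's patients skew toward severe, which has a lower base rate.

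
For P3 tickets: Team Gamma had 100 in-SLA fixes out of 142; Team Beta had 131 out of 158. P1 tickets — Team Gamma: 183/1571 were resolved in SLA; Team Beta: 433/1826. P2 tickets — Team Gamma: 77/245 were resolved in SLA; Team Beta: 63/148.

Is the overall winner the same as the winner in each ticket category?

P3: Team Gamma 100/142 = 70.4%, Team Beta 131/158 = 82.9% → Team Beta
P1: Team Gamma 183/1571 = 11.6%, Team Beta 433/1826 = 23.7% → Team Beta
P2: Team Gamma 77/245 = 31.4%, Team Beta 63/148 = 42.6% → Team Beta
Overall: Team Gamma 360/1958 = 18.4%, Team Beta 627/2132 = 29.4% → Team Beta
Team Beta wins overall and in every ticket group — no reversal.

Yes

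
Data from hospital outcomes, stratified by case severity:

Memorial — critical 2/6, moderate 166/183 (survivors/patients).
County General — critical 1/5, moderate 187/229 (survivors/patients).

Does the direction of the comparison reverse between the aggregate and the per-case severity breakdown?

No

Critical: Memorial 2/6 = 33.3%, County General 1/5 = 20.0% → Memorial
Moderate: Memorial 166/183 = 90.7%, County General 187/229 = 81.7% → Memorial
Overall: Memorial 168/189 = 88.9%, County General 188/234 = 80.3% → Memorial
Memorial wins overall and in every case group — no reversal.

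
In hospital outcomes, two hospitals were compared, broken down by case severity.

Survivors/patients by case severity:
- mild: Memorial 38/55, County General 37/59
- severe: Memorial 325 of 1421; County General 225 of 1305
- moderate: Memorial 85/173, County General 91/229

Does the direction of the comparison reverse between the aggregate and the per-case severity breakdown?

No

Mild: Memorial 38/55 = 69.1%, County General 37/59 = 62.7% → Memorial
Severe: Memorial 325/1421 = 22.9%, County General 225/1305 = 17.2% → Memorial
Moderate: Memorial 85/173 = 49.1%, County General 91/229 = 39.7% → Memorial
Overall: Memorial 448/1649 = 27.2%, County General 353/1593 = 22.2% → Memorial
Memorial wins overall and in every case group — no reversal.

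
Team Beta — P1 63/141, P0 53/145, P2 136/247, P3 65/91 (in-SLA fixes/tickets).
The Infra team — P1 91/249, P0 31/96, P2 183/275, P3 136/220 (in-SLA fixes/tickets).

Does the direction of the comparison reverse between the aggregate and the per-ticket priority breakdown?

P1: Team Beta 63/141 = 44.7%, the Infra team 91/249 = 36.5% → Team Beta
P0: Team Beta 53/145 = 36.6%, the Infra team 31/96 = 32.3% → Team Beta
P2: Team Beta 136/247 = 55.1%, the Infra team 183/275 = 66.5% → the Infra team
P3: Team Beta 65/91 = 71.4%, the Infra team 136/220 = 61.8% → Team Beta
Overall: Team Beta 317/624 = 50.8%, the Infra team 441/840 = 52.5% → the Infra team
Neither sweeps: Team Beta wins 3 of 4 groups, the Infra team wins 1. The Infra team wins overall but not every group — no Simpson reversal.

No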